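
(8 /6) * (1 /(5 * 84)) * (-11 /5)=-11 /1575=-0.01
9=9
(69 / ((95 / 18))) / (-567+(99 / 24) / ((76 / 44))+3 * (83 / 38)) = -1104 / 47125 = -0.02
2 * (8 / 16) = 1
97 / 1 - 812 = -715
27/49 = 0.55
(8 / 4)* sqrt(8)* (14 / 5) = 56* sqrt(2) / 5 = 15.84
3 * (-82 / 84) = -41 / 14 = -2.93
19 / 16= 1.19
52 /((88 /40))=260 /11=23.64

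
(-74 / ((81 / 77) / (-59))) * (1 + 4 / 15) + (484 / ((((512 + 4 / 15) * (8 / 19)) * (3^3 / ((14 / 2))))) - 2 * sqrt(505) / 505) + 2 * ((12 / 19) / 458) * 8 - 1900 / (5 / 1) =396281786412889 / 81242394120 - 2 * sqrt(505) / 505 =4877.68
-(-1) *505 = 505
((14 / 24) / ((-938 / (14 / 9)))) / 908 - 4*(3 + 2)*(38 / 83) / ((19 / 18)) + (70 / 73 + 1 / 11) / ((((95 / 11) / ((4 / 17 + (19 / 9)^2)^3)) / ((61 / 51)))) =39443271025573972309687 / 6217215806618774554320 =6.34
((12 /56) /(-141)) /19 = -1 /12502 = -0.00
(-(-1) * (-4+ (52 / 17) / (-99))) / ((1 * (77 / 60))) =-135680 / 43197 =-3.14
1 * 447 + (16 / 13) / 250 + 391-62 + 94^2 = 15619508 / 1625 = 9612.00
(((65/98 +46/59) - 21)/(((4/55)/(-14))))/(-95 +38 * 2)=-6219345/31388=-198.14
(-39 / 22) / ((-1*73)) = 39 / 1606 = 0.02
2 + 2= 4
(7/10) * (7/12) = 49/120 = 0.41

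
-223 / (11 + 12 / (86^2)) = -412327 / 20342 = -20.27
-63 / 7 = -9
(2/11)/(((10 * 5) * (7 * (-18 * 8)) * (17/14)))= -1/336600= -0.00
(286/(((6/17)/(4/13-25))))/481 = -20009/481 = -41.60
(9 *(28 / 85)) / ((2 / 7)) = 882 / 85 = 10.38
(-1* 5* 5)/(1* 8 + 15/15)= -25/9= -2.78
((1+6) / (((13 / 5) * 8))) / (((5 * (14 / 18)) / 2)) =9 / 52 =0.17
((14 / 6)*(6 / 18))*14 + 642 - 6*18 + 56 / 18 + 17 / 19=10429 / 19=548.89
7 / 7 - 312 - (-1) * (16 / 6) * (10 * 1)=-853 / 3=-284.33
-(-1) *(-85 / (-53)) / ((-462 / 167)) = -14195 / 24486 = -0.58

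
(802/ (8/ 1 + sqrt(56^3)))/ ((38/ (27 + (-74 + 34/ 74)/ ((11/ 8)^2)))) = 21359265/ 1866622472 - 149514855 * sqrt(14)/ 933311236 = -0.59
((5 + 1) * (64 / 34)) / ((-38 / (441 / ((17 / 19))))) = -42336 / 289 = -146.49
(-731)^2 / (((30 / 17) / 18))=27252411 / 5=5450482.20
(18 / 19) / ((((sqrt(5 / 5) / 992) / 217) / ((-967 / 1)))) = -3746885184 / 19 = -197204483.37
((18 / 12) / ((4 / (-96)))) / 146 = -0.25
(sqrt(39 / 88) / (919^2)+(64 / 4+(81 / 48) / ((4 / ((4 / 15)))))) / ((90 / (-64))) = -2578 / 225 - 8 * sqrt(858) / 418057695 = -11.46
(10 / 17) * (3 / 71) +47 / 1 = 56759 / 1207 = 47.02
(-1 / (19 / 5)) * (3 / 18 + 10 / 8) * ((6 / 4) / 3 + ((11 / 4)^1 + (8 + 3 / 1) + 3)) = -1955 / 304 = -6.43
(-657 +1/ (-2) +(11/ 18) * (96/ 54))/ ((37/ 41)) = -4359899/ 5994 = -727.38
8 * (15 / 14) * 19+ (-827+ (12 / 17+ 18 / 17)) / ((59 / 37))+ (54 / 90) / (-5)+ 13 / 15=-186363649 / 526575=-353.92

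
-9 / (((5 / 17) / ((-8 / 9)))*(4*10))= 17 / 25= 0.68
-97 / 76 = -1.28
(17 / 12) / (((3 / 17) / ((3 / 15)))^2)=4913 / 2700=1.82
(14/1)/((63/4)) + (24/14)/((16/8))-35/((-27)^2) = 8665/5103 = 1.70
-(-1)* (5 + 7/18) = 97/18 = 5.39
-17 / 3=-5.67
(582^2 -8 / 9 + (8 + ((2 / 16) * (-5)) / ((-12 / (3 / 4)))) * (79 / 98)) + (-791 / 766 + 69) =338797.56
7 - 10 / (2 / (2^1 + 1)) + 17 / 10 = -63 / 10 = -6.30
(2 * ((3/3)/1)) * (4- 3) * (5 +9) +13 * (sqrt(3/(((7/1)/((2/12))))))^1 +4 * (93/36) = 13 * sqrt(14)/14 +115/3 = 41.81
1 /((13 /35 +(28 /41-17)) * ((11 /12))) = -8610 /125851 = -0.07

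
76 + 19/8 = 627/8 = 78.38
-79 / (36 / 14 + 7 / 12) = -6636 / 265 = -25.04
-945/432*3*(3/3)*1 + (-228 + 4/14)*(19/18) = -248903/1008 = -246.93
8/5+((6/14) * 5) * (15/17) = 2077/595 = 3.49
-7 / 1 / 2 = -7 / 2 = -3.50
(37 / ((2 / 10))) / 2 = 92.50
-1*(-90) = 90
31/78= 0.40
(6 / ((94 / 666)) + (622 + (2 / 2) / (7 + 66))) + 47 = 2441240 / 3431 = 711.52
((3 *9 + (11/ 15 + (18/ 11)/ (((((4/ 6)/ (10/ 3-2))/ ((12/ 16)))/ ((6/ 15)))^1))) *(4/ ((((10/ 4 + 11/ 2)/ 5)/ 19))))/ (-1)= -45011/ 33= -1363.97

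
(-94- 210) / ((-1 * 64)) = 19 / 4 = 4.75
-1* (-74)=74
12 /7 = 1.71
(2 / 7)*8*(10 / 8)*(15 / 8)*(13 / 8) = 975 / 112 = 8.71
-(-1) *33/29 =33/29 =1.14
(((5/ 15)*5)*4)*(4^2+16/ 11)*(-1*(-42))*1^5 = 53760/ 11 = 4887.27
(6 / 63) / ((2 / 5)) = 5 / 21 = 0.24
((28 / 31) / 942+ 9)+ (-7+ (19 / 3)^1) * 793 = -2529213 / 4867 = -519.67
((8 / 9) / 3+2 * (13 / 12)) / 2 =133 / 108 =1.23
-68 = -68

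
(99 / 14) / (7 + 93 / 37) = 333 / 448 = 0.74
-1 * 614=-614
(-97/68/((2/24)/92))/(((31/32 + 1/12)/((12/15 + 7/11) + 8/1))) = -1333888128/94435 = -14124.93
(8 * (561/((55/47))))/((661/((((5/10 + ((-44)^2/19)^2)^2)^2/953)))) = 7570324522227607998442184616957/106985068171062530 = 70760571093184.01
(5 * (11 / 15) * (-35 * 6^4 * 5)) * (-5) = 4158000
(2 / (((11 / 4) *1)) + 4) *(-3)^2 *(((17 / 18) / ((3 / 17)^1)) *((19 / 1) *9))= 428298 / 11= 38936.18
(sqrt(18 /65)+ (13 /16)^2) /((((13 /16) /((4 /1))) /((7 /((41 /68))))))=91392 * sqrt(130) /34645+ 1547 /41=67.81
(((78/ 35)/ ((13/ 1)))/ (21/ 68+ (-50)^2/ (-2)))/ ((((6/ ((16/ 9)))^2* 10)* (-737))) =4352/ 2663320465575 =0.00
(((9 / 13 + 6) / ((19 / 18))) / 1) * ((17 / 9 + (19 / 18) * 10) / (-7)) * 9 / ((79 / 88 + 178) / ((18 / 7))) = -39688704 / 27219647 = -1.46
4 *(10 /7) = 40 /7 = 5.71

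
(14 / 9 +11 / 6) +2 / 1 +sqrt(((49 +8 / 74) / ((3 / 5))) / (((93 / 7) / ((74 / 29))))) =sqrt(114343810) / 2697 +97 / 18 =9.35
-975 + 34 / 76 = -37033 / 38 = -974.55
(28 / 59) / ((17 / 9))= 252 / 1003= 0.25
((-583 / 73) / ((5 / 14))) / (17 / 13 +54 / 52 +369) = -212212 / 3524075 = -0.06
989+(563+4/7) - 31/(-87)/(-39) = 36874907/23751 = 1552.56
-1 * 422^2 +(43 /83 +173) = -14766570 /83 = -177910.48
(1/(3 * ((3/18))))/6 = 1/3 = 0.33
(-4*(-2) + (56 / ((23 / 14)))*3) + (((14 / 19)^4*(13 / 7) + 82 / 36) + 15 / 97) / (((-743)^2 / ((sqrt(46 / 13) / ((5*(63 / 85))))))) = 110.26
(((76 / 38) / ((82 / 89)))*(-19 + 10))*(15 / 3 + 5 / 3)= -5340 / 41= -130.24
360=360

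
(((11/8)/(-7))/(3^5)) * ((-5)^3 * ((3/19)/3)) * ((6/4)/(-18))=-1375/3102624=-0.00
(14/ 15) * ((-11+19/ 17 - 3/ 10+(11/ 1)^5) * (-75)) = -11272857.24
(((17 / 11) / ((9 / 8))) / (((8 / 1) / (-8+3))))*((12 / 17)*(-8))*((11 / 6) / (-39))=-80 / 351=-0.23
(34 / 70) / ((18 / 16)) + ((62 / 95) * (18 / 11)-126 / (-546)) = 1481021 / 855855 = 1.73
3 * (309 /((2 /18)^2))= 75087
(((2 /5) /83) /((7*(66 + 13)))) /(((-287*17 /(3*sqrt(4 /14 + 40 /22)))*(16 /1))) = -0.00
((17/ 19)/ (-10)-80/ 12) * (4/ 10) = -3851/ 1425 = -2.70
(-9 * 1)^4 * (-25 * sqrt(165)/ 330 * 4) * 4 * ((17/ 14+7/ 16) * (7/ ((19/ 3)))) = -6068925 * sqrt(165)/ 418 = -186499.41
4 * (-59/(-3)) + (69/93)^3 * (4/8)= 14097853/178746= 78.87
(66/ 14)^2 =1089/ 49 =22.22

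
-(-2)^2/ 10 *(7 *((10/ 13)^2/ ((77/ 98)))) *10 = -39200/ 1859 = -21.09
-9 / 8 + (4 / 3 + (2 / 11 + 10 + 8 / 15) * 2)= 9521 / 440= 21.64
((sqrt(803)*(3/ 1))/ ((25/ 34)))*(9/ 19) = 918*sqrt(803)/ 475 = 54.77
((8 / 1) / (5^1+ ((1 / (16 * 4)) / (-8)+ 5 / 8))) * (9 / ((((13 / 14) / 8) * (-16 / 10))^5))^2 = 937185082122240000000000 / 396894598033271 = 2361294627.76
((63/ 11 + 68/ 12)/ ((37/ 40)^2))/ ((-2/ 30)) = -199.75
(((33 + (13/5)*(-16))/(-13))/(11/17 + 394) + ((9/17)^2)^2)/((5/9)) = 26299867824/182111276425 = 0.14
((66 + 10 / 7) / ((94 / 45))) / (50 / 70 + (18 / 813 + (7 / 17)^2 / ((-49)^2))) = 970372410 / 22140149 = 43.83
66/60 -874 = -8729/10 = -872.90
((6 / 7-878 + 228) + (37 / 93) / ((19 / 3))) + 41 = -2507114 / 4123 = -608.08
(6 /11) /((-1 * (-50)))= 0.01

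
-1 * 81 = -81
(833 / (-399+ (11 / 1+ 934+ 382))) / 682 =0.00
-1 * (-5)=5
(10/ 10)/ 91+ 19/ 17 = 1746/ 1547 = 1.13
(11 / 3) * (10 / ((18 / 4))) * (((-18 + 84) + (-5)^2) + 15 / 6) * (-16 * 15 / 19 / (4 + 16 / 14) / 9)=-2879800 / 13851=-207.91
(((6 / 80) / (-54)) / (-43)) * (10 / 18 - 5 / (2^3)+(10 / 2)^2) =0.00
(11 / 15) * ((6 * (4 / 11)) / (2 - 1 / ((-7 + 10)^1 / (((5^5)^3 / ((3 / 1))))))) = -72 / 152587890535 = -0.00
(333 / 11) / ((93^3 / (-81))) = -999 / 327701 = -0.00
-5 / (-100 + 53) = 5 / 47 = 0.11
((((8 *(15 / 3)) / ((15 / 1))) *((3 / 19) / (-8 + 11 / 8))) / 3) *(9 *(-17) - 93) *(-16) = -83968 / 1007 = -83.38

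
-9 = -9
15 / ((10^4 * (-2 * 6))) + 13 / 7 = 103993 / 56000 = 1.86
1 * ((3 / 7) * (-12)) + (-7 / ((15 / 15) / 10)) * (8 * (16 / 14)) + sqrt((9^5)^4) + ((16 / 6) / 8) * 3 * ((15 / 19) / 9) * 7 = 1391226718832 / 399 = 3486783756.47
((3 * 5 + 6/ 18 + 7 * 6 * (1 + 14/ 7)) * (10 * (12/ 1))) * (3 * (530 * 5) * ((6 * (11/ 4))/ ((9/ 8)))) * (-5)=-9887680000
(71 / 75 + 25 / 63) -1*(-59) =95041 / 1575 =60.34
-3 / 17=-0.18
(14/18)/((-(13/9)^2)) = -63/169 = -0.37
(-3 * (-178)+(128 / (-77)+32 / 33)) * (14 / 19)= 246388 / 627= 392.96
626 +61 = 687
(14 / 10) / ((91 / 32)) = 32 / 65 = 0.49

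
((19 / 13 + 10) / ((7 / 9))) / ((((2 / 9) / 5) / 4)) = 120690 / 91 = 1326.26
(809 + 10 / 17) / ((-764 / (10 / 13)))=-68815 / 84422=-0.82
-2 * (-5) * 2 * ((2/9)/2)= 20/9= 2.22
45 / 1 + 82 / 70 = 1616 / 35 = 46.17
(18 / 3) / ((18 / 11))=11 / 3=3.67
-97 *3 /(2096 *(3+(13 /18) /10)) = -13095 /289772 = -0.05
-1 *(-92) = 92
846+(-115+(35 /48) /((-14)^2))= 982469 /1344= 731.00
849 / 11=77.18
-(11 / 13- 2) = 15 / 13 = 1.15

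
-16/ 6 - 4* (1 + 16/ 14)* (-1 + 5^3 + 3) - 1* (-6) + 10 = -22580/ 21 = -1075.24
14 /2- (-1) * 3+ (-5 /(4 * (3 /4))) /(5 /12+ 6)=750 /77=9.74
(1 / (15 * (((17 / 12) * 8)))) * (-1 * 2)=-1 / 85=-0.01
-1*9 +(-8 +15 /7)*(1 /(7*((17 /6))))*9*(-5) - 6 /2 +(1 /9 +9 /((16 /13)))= 8.71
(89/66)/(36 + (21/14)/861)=25543/681945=0.04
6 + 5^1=11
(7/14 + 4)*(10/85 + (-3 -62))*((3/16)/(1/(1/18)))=-3309/1088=-3.04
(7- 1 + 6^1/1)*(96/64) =18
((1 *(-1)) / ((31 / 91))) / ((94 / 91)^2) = -753571 / 273916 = -2.75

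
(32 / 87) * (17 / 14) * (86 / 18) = 11696 / 5481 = 2.13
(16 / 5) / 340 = 4 / 425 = 0.01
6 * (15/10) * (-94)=-846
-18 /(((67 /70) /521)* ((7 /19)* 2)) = -890910 /67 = -13297.16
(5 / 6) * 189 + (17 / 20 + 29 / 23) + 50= 96421 / 460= 209.61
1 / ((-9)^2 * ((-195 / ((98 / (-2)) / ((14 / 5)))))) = 7 / 6318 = 0.00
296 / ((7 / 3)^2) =2664 / 49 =54.37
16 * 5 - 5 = 75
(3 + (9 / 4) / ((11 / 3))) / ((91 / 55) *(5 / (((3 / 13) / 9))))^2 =583 / 16793868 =0.00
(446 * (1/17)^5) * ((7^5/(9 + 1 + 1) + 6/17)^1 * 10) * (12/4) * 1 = 3823803300/265513259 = 14.40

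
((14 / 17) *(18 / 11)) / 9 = 28 / 187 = 0.15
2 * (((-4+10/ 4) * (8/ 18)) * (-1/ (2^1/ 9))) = 6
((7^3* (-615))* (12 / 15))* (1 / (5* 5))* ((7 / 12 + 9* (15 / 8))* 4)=-471391.76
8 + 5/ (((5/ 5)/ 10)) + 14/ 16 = 471/ 8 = 58.88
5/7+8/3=71/21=3.38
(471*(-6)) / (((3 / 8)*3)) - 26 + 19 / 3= -7595 / 3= -2531.67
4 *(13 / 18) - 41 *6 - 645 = -7993 / 9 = -888.11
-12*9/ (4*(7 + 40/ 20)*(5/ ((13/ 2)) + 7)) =-39/ 101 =-0.39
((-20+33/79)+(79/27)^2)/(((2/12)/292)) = -370678816/19197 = -19309.21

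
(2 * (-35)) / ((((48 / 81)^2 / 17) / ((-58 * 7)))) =1375816.64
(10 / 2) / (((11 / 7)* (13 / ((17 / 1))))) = 595 / 143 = 4.16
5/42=0.12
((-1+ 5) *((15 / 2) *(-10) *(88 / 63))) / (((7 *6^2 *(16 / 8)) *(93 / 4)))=-4400 / 123039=-0.04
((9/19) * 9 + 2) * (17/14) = 289/38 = 7.61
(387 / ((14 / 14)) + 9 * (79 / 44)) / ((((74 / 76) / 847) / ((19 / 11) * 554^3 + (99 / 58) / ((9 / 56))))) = 110517661724631462 / 1073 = 102998752772256.72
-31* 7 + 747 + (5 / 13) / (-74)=509855 / 962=529.99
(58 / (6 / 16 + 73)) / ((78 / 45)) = 3480 / 7631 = 0.46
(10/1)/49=10/49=0.20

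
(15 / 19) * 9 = 135 / 19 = 7.11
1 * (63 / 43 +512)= 22079 / 43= 513.47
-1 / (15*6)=-1 / 90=-0.01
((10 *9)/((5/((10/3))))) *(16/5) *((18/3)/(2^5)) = 36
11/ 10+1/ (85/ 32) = 1.48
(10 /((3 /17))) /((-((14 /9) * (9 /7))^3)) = -85 /12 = -7.08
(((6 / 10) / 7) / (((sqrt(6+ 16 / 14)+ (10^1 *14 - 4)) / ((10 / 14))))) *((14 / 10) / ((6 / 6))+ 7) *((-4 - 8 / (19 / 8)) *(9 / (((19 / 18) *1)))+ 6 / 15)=-137917872 / 584016775+ 1014102 *sqrt(14) / 817623485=-0.23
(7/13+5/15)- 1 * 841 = -840.13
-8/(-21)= 8/21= 0.38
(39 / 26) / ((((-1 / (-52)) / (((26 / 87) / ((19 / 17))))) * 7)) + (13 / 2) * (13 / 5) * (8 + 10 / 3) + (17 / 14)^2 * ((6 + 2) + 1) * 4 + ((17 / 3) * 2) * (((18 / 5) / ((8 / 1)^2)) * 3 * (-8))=232.29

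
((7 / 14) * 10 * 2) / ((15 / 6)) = 4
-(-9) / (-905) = -9 / 905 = -0.01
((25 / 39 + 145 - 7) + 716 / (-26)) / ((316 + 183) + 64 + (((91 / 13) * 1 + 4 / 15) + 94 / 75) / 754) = 897550 / 4548327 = 0.20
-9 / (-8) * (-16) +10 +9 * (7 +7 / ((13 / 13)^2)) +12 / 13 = 1546 / 13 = 118.92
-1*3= -3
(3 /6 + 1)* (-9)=-27 /2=-13.50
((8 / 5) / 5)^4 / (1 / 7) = 0.07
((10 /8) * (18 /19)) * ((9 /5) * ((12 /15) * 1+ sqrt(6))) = 162 /95+ 81 * sqrt(6) /38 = 6.93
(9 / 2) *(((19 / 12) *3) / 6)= 57 / 16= 3.56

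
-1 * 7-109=-116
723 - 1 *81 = 642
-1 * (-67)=67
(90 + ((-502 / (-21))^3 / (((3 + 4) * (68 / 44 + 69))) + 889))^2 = 40070319983500314244 / 39541698191961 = 1013368.72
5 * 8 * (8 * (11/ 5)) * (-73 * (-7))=359744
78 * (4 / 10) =156 / 5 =31.20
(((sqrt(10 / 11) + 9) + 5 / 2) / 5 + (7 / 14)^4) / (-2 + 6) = sqrt(110) / 220 + 189 / 320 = 0.64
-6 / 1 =-6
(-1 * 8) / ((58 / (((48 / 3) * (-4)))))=8.83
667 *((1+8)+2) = 7337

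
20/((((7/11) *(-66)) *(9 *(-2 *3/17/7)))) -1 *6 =-401/81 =-4.95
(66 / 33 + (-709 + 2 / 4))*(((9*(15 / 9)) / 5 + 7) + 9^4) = -9284823 / 2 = -4642411.50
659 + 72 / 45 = 3303 / 5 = 660.60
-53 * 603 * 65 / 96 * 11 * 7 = -53318265 / 32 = -1666195.78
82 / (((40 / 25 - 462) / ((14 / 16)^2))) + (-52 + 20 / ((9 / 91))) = 99503323 / 662976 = 150.09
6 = 6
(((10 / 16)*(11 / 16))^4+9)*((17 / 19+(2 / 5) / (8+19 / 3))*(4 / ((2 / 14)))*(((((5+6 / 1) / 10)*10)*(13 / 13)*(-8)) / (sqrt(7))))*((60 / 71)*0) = 0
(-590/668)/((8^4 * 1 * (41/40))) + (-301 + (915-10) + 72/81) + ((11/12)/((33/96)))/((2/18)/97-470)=15661206628840057/25891298823168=604.88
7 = 7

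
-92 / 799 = -0.12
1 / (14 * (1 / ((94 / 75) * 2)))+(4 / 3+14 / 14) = 1319 / 525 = 2.51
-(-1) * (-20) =-20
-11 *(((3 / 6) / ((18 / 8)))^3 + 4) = -32164 / 729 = -44.12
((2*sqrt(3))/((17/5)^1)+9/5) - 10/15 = 10*sqrt(3)/17+17/15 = 2.15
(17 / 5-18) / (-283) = 73 / 1415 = 0.05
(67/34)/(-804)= -1/408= -0.00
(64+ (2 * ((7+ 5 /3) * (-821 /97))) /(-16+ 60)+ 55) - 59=181387 /3201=56.67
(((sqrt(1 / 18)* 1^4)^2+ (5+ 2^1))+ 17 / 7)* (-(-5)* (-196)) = -83650 / 9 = -9294.44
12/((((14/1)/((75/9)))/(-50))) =-2500/7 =-357.14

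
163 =163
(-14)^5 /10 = -268912 /5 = -53782.40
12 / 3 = 4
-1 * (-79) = 79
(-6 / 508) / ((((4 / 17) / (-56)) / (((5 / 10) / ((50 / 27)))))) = 9639 / 12700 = 0.76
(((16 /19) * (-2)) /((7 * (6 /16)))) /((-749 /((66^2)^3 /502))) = 3526568534016 /25003867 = 141040.93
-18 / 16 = -9 / 8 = -1.12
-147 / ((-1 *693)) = 7 / 33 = 0.21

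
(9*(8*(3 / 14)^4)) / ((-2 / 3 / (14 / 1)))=-2187 / 686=-3.19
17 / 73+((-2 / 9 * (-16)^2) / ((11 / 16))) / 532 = 74335 / 961191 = 0.08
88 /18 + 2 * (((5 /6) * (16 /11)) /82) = 19964 /4059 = 4.92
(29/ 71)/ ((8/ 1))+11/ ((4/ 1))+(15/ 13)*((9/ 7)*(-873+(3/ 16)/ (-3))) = -133603303/ 103376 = -1292.40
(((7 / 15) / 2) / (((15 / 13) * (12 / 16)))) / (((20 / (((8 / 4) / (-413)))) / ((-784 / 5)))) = 10192 / 995625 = 0.01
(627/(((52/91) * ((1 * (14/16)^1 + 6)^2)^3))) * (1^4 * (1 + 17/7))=89653248/2516421875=0.04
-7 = -7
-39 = -39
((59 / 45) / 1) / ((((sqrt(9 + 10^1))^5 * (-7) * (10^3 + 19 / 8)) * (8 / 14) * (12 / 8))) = -0.00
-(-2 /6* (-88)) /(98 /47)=-14.07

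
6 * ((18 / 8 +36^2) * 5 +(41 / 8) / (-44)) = 6854637 / 176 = 38946.80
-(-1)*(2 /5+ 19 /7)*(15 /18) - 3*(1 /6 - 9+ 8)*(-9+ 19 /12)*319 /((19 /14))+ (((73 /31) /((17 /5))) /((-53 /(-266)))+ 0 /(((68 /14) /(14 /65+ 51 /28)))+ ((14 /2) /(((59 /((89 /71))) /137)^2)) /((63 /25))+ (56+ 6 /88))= -55146208301829343415 /12906962158539834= -4272.59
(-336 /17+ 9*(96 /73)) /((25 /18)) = -35424 /6205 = -5.71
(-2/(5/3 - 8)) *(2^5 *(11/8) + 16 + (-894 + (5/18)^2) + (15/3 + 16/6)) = -267707/1026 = -260.92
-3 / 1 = -3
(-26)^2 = 676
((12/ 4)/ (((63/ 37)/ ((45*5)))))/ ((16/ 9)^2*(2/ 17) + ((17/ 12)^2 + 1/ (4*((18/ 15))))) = 61138800/ 398993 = 153.23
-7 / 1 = -7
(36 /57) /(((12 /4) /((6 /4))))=6 /19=0.32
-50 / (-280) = 0.18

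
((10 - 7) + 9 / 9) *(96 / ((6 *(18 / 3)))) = 32 / 3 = 10.67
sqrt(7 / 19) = sqrt(133) / 19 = 0.61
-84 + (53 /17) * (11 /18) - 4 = -26345 /306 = -86.09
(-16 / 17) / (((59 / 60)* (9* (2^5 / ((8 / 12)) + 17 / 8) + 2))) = -1536 / 727175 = -0.00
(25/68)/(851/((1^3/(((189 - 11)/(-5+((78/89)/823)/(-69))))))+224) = -210585775/17224757678232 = -0.00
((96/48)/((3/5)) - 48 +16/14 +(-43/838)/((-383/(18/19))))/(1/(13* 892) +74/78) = -2485857225860/54190996699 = -45.87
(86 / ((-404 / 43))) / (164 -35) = -43 / 606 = -0.07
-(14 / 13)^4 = -38416 / 28561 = -1.35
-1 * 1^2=-1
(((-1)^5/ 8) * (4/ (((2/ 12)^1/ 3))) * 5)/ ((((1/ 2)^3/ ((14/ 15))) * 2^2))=-84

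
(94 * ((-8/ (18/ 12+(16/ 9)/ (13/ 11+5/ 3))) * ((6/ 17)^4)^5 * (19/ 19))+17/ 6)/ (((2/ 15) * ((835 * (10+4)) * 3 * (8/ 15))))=206930318809273651972629240995/ 182137652614927126715762910069184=0.00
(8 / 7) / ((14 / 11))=44 / 49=0.90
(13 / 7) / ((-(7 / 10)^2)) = -1300 / 343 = -3.79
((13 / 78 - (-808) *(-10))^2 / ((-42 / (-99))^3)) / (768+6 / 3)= 853127479083 / 768320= 1110380.41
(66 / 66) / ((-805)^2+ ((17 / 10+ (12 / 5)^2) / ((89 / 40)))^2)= 0.00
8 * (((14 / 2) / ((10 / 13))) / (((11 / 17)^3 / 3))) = 5364996 / 6655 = 806.16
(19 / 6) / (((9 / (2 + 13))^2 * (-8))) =-475 / 432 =-1.10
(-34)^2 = 1156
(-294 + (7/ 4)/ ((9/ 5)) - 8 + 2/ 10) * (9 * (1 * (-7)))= 379043/ 20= 18952.15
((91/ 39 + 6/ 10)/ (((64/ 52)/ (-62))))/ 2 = -4433/ 60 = -73.88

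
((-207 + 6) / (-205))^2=40401 / 42025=0.96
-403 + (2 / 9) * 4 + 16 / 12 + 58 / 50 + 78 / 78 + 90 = -308.62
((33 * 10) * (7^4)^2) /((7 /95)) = 25818073050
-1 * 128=-128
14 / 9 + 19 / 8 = 283 / 72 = 3.93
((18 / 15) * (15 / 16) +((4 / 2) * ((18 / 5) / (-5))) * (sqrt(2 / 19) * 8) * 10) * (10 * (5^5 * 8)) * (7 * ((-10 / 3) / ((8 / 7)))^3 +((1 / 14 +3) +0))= -32245671875 / 672 +5430850000 * sqrt(38) / 21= 1546206216.28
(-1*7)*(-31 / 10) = 217 / 10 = 21.70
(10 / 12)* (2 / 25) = 1 / 15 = 0.07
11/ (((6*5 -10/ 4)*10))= 1/ 25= 0.04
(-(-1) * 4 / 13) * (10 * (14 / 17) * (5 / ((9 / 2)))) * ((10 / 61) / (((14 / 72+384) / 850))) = 11200000 / 10967983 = 1.02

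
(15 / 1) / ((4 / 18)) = 135 / 2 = 67.50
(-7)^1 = -7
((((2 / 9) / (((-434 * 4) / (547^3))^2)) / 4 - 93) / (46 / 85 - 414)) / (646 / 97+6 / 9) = -220858712539873310125 / 1354843345809408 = -163014.21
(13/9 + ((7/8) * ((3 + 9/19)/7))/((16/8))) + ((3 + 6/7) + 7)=119879/9576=12.52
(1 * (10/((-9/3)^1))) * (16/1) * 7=-1120/3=-373.33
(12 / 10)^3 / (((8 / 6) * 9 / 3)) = 54 / 125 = 0.43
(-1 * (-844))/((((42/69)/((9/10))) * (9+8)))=43677/595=73.41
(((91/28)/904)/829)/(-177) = -13/530586528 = -0.00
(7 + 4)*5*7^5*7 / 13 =6470695 / 13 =497745.77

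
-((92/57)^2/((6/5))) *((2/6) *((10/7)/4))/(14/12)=-105800/477603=-0.22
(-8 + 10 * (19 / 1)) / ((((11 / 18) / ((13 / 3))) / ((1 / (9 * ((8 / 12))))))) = 2366 / 11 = 215.09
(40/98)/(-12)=-5/147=-0.03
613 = 613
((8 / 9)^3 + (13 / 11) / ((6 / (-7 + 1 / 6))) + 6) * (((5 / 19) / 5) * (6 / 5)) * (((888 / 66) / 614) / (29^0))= 6357007 / 857538495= 0.01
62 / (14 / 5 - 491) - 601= -601.13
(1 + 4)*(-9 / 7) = -45 / 7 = -6.43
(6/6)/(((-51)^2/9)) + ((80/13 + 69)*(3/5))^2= 2482734154/1221025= 2033.32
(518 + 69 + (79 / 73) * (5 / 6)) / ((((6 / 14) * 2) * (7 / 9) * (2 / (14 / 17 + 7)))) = 34247633 / 9928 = 3449.60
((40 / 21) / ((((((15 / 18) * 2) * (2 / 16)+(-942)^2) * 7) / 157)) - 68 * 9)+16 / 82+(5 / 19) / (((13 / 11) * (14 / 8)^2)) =-6464743887210372 / 10567932709243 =-611.73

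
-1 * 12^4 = -20736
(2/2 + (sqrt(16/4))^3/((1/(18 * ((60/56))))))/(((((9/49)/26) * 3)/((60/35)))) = 113048/9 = 12560.89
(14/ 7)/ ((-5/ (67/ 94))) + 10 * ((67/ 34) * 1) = 77586/ 3995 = 19.42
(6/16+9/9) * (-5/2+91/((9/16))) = 31537/144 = 219.01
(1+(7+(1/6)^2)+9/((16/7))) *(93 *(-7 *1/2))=-373891/96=-3894.70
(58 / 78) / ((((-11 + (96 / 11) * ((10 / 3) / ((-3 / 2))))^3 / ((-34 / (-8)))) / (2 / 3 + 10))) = -926376 / 771608903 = -0.00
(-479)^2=229441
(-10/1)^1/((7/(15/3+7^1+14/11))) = -1460/77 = -18.96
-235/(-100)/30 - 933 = -559753/600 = -932.92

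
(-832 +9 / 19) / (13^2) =-15799 / 3211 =-4.92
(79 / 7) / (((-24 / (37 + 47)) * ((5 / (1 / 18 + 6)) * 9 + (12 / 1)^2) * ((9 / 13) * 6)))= -111943 / 1782648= -0.06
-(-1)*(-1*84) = -84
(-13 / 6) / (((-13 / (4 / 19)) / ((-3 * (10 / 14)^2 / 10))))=-5 / 931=-0.01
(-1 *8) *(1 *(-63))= 504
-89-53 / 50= -4503 / 50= -90.06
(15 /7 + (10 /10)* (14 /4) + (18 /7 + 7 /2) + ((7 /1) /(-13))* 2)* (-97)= -93896 /91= -1031.82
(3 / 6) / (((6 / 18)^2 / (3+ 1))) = 18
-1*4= -4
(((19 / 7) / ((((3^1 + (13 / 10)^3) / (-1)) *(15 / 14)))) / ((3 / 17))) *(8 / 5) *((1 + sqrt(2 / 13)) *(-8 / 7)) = 1653760 *sqrt(26) / 4256343 + 1653760 / 327411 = 7.03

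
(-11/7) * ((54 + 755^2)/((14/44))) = -137959118/49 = -2815492.20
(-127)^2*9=145161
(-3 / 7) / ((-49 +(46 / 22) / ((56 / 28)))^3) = 31944 / 8219689625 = 0.00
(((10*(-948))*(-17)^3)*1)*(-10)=-465752400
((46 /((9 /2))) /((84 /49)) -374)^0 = 1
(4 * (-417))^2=2782224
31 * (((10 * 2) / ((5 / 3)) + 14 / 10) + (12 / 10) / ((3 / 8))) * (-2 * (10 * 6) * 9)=-555768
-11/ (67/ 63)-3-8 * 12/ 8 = -1698/ 67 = -25.34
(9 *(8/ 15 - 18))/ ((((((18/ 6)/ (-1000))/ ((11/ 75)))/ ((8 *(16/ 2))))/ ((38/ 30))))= 28036096/ 45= 623024.36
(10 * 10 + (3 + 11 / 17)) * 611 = 1076582 / 17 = 63328.35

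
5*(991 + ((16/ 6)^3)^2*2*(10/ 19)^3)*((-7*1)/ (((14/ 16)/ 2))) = -87668.25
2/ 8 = 1/ 4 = 0.25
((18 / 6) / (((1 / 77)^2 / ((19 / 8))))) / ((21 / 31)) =498883 / 8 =62360.38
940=940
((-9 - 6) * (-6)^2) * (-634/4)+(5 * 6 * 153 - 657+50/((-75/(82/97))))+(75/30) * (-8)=26045209/291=89502.44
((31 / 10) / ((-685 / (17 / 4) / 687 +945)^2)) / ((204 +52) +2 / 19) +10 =19747408879635573383 / 1974740885285589500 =10.00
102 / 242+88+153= 29212 / 121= 241.42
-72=-72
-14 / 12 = -7 / 6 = -1.17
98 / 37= 2.65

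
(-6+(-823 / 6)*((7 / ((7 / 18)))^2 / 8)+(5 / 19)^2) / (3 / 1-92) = 8030345 / 128516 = 62.49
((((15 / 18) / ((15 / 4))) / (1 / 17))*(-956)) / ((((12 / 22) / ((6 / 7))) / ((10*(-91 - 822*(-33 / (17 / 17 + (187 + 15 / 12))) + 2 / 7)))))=-996950661520 / 333837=-2986339.63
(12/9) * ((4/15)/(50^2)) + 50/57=468826/534375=0.88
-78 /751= -0.10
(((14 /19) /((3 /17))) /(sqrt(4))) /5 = 119 /285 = 0.42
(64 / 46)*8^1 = 256 / 23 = 11.13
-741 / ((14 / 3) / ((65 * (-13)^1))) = 134173.93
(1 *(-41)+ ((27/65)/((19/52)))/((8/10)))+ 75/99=-24341/627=-38.82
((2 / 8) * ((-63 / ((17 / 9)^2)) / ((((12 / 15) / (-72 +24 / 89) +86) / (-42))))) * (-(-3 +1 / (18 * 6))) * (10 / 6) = 10.75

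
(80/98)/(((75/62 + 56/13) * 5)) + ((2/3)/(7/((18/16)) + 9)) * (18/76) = 22667525/567201509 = 0.04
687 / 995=0.69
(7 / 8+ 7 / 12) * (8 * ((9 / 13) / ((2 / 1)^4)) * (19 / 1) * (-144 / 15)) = -1197 / 13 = -92.08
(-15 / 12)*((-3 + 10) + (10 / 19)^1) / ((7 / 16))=-2860 / 133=-21.50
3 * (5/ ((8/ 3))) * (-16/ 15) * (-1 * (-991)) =-5946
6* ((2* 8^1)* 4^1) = 384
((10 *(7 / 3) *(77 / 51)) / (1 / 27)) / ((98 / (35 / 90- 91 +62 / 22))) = -86915 / 102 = -852.11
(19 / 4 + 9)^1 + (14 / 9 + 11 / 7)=4253 / 252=16.88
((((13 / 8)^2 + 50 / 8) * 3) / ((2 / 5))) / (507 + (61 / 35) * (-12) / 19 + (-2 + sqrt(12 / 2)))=0.13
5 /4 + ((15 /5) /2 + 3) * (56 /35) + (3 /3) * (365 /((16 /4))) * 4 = 7469 /20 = 373.45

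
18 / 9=2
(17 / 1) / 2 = 17 / 2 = 8.50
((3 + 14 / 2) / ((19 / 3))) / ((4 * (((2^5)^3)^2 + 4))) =15 / 40802189464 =0.00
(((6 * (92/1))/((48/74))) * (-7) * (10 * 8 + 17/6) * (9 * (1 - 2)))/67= 8881887/134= 66282.74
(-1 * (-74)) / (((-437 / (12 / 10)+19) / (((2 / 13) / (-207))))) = 296 / 1857687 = 0.00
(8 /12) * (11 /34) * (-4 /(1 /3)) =-44 /17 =-2.59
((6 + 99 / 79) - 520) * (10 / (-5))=81014 / 79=1025.49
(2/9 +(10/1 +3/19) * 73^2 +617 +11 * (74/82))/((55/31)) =2380256477/77121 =30863.92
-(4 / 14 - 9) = 61 / 7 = 8.71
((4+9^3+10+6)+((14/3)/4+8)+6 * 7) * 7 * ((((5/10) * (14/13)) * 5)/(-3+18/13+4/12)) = -11762.45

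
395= 395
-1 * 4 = -4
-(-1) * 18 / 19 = 18 / 19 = 0.95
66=66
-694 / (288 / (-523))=181481 / 144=1260.28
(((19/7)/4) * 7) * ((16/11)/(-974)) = -38/5357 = -0.01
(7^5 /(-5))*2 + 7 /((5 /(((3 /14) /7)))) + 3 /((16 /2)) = -1882267 /280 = -6722.38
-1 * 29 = -29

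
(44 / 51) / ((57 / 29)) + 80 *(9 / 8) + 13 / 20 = 5295911 / 58140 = 91.09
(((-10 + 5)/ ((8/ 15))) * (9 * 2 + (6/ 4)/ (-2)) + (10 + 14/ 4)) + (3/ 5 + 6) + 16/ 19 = -140.78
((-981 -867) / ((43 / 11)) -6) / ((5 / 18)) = -370548 / 215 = -1723.48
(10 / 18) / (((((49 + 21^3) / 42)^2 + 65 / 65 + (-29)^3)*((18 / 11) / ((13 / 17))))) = 715 / 68156298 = 0.00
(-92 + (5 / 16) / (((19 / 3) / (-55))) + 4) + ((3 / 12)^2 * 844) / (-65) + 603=10106739 / 19760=511.47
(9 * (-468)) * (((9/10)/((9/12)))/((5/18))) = -454896/25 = -18195.84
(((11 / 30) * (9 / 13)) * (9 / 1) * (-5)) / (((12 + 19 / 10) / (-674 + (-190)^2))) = -52607610 / 1807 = -29113.23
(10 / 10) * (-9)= -9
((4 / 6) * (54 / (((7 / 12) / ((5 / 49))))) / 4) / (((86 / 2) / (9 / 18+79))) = 42930 / 14749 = 2.91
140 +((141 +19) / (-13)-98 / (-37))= 62694 / 481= 130.34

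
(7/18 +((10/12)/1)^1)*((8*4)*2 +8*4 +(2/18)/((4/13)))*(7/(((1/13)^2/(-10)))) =-225710485/162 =-1393274.60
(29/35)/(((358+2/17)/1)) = 493/213080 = 0.00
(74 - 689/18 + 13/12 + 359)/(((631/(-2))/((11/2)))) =-6.90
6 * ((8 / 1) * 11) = 528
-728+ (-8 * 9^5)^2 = 223154200936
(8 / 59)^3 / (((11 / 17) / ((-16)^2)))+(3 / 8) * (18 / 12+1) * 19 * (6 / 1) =1949415287 / 18073352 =107.86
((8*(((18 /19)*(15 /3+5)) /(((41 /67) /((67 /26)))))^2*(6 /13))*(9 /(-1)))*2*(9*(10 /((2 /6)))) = -38076913405728000 /1333229677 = -28559905.37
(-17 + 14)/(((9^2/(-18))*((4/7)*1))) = 7/6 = 1.17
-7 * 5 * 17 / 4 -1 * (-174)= 101 / 4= 25.25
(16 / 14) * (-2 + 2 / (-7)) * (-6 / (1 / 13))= 203.76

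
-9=-9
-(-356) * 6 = 2136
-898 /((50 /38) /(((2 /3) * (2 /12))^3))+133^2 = 322364963 /18225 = 17688.06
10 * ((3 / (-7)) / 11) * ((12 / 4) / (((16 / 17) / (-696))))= 66555 / 77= 864.35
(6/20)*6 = 9/5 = 1.80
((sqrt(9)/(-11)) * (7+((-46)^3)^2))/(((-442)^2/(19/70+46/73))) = -11924.17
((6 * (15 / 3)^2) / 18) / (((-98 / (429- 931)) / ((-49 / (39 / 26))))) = -12550 / 9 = -1394.44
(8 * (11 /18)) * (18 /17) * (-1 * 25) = -129.41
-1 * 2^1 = -2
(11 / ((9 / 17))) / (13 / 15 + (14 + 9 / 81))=935 / 674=1.39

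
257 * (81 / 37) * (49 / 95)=1020033 / 3515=290.19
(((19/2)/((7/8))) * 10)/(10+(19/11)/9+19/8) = 601920/69671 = 8.64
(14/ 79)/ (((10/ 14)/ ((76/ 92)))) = 0.20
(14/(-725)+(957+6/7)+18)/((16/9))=44571393/81200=548.91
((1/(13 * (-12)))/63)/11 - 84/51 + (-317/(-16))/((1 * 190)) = -2154902657/1396755360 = -1.54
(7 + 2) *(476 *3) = 12852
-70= -70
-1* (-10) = 10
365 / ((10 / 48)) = 1752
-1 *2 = -2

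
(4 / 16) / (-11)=-1 / 44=-0.02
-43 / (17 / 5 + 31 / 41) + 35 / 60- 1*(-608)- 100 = 212249 / 426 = 498.24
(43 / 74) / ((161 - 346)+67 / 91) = -3913 / 1240832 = -0.00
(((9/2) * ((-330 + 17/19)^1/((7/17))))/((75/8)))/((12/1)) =-106301/3325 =-31.97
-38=-38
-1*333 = -333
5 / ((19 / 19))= 5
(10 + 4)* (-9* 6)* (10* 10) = -75600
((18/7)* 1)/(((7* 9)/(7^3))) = 14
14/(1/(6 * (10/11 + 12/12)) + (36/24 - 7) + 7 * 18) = 882/7597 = 0.12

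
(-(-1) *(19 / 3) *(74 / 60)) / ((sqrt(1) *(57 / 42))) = 259 / 45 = 5.76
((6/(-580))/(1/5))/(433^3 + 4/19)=-57/89463376406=-0.00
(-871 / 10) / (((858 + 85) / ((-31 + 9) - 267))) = 26.69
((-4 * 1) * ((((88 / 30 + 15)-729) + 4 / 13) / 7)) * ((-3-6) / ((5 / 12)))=-19958112 / 2275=-8772.80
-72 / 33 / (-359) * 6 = 0.04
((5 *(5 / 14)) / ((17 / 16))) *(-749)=-1258.82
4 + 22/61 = 266/61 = 4.36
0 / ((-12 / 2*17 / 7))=0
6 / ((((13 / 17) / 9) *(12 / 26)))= 153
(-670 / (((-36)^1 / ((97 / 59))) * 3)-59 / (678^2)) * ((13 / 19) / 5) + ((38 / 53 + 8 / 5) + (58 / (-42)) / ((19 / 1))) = 10438276339697 / 2867676576660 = 3.64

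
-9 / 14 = -0.64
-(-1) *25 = 25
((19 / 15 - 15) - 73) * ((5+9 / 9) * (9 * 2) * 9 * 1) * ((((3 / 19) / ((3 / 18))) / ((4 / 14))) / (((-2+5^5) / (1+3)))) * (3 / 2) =-17704008 / 32965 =-537.05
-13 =-13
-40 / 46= -0.87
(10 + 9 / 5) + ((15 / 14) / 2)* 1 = 1727 / 140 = 12.34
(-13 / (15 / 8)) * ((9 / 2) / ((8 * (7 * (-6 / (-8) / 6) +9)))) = -156 / 395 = -0.39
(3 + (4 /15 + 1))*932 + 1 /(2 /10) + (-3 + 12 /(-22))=656368 /165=3977.99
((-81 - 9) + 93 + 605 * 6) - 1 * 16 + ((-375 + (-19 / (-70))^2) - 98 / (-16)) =31832347 / 9800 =3248.20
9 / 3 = 3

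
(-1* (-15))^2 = 225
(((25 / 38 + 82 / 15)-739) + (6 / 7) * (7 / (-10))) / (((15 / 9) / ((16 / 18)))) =-391.19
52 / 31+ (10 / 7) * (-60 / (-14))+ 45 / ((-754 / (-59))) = 12966337 / 1145326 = 11.32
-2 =-2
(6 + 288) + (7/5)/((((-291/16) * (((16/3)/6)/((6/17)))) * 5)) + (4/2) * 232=31248298/41225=757.99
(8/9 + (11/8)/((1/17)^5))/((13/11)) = 1546224977/936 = 1651949.76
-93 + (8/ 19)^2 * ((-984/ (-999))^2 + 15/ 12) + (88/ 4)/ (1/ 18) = 12145127983/ 40030929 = 303.39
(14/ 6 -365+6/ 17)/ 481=-18478/ 24531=-0.75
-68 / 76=-17 / 19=-0.89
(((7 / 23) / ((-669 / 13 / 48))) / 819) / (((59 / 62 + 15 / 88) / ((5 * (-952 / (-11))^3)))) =-17117979934720 / 17097157341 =-1001.22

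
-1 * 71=-71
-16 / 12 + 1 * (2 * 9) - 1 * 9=23 / 3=7.67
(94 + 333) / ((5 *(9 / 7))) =2989 / 45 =66.42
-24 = -24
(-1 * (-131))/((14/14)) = 131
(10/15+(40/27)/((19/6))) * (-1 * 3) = -194/57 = -3.40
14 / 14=1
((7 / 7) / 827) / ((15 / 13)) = 13 / 12405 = 0.00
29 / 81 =0.36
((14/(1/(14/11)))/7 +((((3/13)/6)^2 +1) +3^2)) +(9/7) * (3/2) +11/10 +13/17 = 72295957/4424420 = 16.34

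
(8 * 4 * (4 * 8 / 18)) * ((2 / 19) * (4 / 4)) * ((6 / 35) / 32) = 64 / 1995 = 0.03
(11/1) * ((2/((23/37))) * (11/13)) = 8954/299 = 29.95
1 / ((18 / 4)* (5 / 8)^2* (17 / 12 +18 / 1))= 512 / 17475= 0.03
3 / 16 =0.19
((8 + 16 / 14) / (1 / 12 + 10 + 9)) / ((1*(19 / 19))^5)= 768 / 1603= 0.48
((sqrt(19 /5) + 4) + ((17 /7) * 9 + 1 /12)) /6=sqrt(95) /30 + 2179 /504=4.65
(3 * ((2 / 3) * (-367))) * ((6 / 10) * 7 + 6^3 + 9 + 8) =-870524 / 5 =-174104.80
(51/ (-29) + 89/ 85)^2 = 3076516/ 6076225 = 0.51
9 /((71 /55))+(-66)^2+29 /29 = 4363.97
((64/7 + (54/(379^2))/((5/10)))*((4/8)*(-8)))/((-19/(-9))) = -330976080/19104253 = -17.32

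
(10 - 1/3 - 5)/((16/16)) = 14/3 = 4.67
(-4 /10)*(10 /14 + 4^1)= -66 /35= -1.89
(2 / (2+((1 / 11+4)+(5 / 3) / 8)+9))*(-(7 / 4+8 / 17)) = -19932 / 68663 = -0.29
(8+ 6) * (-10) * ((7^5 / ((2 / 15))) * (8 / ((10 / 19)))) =-268239720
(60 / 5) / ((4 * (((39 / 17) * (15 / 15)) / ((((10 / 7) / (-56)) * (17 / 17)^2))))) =-85 / 2548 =-0.03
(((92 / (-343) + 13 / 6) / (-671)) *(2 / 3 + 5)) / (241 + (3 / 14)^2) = -0.00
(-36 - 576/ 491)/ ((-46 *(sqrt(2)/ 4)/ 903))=16481556 *sqrt(2)/ 11293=2063.97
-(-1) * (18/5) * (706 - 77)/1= 11322/5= 2264.40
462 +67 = 529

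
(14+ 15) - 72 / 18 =25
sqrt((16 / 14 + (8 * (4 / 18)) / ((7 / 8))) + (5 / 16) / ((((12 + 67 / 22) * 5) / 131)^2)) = sqrt(19917180605) / 69510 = 2.03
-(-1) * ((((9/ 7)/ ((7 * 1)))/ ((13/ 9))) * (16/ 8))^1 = 162/ 637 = 0.25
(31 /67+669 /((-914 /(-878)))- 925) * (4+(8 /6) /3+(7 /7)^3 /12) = -468957031 /367428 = -1276.32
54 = 54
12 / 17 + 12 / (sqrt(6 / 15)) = 12 / 17 + 6* sqrt(10) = 19.68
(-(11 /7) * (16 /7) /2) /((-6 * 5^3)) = 0.00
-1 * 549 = -549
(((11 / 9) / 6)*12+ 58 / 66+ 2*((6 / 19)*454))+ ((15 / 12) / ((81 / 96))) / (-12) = 4908337 / 16929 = 289.94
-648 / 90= -36 / 5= -7.20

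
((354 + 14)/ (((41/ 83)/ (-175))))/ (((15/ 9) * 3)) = -1069040/ 41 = -26074.15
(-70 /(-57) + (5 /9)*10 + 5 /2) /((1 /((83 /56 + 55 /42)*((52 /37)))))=2765425 /75924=36.42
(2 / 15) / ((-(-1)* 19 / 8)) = 16 / 285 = 0.06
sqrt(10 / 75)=sqrt(30) / 15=0.37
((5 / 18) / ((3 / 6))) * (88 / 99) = 40 / 81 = 0.49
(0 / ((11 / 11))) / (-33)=0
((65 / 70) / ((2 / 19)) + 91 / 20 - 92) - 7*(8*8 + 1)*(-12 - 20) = 506848 / 35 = 14481.37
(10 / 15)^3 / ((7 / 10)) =80 / 189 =0.42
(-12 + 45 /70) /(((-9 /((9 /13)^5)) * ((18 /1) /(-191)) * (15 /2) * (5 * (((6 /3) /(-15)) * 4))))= 22139001 /207924080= 0.11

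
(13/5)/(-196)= -13/980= -0.01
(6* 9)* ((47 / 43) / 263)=2538 / 11309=0.22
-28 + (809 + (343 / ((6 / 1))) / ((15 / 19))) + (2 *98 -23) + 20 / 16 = 184979 / 180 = 1027.66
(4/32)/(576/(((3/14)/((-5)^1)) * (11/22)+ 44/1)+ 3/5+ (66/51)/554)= 0.01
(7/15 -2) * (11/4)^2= -2783/240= -11.60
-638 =-638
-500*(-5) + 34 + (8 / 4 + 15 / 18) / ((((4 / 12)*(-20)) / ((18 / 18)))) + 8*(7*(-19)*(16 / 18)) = 571607 / 360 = 1587.80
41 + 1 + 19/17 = 733/17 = 43.12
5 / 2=2.50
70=70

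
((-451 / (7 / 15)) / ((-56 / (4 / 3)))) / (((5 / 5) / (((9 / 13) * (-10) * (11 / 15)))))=-74415 / 637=-116.82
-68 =-68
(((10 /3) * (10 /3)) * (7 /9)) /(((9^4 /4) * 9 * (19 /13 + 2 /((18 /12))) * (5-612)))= -36400 /105485192649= -0.00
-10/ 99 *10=-100/ 99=-1.01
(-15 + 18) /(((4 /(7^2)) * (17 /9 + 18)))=1323 /716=1.85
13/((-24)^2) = 13/576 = 0.02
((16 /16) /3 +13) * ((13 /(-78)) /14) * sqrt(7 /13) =-10 * sqrt(91) /819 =-0.12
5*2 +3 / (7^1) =10.43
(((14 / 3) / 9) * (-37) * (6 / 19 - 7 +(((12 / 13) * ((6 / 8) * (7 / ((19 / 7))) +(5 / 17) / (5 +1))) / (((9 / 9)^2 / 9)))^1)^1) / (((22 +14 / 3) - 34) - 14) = 140119 / 15912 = 8.81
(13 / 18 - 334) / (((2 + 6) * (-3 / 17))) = 101983 / 432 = 236.07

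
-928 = -928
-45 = -45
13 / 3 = 4.33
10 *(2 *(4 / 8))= 10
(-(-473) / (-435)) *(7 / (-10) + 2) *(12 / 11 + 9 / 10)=-40807 / 14500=-2.81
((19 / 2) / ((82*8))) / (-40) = -19 / 52480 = -0.00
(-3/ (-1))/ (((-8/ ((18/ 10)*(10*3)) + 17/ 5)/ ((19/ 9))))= 855/ 439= 1.95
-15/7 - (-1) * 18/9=-1/7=-0.14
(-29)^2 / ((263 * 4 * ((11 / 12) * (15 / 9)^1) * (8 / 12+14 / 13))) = 295191 / 983620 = 0.30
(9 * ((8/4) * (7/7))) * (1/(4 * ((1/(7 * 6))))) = 189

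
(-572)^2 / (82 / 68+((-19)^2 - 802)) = -11124256 / 14953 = -743.95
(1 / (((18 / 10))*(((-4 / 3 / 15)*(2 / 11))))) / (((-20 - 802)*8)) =275 / 52608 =0.01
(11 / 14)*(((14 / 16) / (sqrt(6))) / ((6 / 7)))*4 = 77*sqrt(6) / 144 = 1.31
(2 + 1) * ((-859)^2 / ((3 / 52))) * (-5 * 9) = -1726641540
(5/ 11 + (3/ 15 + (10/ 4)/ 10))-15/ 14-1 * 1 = -1797/ 1540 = -1.17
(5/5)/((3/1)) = 1/3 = 0.33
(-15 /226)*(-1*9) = 135 /226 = 0.60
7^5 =16807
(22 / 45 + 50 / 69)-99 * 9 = -920929 / 1035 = -889.79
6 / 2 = 3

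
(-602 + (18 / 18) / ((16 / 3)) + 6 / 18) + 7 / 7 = -28823 / 48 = -600.48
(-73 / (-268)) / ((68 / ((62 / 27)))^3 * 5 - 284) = 2174743 / 1034384194288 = 0.00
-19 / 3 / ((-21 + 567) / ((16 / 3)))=-152 / 2457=-0.06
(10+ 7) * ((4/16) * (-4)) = -17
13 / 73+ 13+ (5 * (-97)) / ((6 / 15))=-175101 / 146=-1199.32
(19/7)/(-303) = -19/2121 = -0.01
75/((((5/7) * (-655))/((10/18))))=-35/393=-0.09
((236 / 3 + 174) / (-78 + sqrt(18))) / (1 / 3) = -9854 / 1011 -379 * sqrt(2) / 1011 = -10.28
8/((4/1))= 2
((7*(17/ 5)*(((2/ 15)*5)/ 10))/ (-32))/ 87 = -119/ 208800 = -0.00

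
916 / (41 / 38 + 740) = 34808 / 28161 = 1.24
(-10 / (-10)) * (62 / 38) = 31 / 19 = 1.63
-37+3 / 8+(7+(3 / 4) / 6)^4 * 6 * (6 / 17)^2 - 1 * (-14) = 281664251 / 147968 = 1903.55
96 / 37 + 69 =2649 / 37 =71.59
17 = 17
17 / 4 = 4.25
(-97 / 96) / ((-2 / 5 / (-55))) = -26675 / 192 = -138.93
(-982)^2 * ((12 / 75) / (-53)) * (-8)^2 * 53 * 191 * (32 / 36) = -377212690432 / 225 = -1676500846.36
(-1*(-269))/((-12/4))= -269/3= -89.67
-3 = -3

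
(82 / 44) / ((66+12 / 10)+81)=205 / 16302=0.01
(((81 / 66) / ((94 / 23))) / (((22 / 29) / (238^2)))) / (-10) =-255025449 / 113740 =-2242.18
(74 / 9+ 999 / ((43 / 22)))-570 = -19606 / 387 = -50.66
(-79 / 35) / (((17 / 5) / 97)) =-7663 / 119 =-64.39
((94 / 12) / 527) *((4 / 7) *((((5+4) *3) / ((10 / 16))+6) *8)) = 61664 / 18445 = 3.34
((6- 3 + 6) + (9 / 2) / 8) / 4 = 153 / 64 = 2.39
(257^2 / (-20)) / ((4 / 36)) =-594441 / 20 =-29722.05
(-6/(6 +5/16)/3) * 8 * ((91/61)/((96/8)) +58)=-2723008/18483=-147.33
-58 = -58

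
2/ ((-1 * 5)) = -2/ 5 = -0.40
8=8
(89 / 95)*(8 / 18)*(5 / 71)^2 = 1780 / 862011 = 0.00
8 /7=1.14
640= 640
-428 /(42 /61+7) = -26108 /469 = -55.67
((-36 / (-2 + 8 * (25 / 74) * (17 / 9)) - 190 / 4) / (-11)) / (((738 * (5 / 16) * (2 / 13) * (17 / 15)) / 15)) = 7943390 / 3963839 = 2.00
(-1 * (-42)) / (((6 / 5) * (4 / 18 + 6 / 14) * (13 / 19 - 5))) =-41895 / 3362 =-12.46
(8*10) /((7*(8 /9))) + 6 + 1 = 139 /7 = 19.86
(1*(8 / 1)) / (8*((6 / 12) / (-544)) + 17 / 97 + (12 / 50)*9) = 2638400 / 767743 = 3.44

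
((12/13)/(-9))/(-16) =1/156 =0.01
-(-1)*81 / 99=9 / 11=0.82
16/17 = 0.94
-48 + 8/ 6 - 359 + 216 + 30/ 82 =-23284/ 123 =-189.30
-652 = -652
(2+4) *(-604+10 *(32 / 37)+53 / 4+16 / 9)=-772991 / 222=-3481.94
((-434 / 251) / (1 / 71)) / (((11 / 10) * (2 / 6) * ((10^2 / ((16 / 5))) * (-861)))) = 35216 / 2830025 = 0.01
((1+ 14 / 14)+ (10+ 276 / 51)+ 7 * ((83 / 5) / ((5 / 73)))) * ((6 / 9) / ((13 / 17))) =485614 / 325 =1494.20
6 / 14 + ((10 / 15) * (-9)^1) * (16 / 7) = -93 / 7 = -13.29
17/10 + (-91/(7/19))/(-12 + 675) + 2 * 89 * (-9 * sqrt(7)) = 677/510 - 1602 * sqrt(7) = -4237.17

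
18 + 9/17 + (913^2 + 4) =14171056/17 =833591.53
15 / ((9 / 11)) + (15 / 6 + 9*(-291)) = -2598.17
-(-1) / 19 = 1 / 19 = 0.05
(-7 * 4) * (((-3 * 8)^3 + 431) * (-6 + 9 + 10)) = 4875052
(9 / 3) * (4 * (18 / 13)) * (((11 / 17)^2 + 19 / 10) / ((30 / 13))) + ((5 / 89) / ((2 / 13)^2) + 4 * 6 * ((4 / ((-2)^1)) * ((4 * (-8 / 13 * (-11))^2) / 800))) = 3508225301 / 434684900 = 8.07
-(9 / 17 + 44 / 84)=-376 / 357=-1.05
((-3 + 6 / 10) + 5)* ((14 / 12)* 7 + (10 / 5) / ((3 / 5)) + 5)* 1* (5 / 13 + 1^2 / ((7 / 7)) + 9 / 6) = 495 / 4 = 123.75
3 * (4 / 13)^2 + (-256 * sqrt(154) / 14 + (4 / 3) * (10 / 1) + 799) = 411997 / 507 - 128 * sqrt(154) / 7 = 585.70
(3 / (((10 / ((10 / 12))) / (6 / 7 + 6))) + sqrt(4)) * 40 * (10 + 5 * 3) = 26000 / 7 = 3714.29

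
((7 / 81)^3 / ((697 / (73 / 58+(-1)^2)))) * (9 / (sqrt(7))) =6419 * sqrt(7) / 2387114874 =0.00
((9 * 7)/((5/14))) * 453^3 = 81990435114/5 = 16398087022.80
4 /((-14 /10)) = -20 /7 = -2.86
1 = 1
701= 701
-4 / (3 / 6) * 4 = -32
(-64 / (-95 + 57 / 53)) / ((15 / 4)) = 6784 / 37335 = 0.18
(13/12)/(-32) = -13/384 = -0.03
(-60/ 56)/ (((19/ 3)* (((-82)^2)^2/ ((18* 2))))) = -405/ 3006609704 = -0.00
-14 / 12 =-7 / 6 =-1.17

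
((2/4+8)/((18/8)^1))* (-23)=-782/9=-86.89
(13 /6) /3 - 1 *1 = -0.28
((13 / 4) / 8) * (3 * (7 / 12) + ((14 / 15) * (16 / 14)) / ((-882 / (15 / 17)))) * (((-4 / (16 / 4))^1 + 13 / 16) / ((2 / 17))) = -681811 / 602112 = -1.13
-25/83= -0.30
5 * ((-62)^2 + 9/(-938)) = 18028315/938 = 19219.95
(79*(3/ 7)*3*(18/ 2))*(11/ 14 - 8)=-646299/ 98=-6594.89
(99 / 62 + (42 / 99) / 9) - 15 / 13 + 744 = 178217521 / 239382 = 744.49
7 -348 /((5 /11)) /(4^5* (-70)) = 628157 /89600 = 7.01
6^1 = 6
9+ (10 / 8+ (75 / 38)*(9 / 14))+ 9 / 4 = 7325 / 532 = 13.77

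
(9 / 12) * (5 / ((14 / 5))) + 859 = 48179 / 56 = 860.34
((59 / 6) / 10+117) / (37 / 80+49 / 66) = 311476 / 3181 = 97.92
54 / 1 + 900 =954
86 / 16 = 43 / 8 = 5.38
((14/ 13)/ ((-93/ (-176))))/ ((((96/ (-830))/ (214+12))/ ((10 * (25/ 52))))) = -902728750/ 47151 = -19145.48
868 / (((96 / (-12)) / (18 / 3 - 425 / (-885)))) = -248899 / 354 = -703.10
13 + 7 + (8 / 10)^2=516 / 25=20.64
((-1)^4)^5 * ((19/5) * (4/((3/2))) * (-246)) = -12464/5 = -2492.80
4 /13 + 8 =8.31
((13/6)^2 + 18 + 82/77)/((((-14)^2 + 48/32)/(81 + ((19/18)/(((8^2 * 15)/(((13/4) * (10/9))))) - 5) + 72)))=606384268691/34057013760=17.80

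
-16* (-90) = 1440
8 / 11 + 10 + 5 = 173 / 11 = 15.73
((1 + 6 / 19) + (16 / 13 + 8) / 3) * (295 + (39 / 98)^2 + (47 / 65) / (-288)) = 411254922823 / 317195424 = 1296.53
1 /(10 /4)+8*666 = 26642 /5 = 5328.40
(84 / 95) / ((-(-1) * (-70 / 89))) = -534 / 475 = -1.12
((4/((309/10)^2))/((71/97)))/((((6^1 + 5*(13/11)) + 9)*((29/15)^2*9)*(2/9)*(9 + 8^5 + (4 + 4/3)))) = 1600500/1432906149732019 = 0.00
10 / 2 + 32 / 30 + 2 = 8.07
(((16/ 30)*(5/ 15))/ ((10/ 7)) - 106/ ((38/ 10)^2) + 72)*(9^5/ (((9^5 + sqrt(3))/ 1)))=339771513917727/ 5244704865325 - 5754060423*sqrt(3)/ 5244704865325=64.78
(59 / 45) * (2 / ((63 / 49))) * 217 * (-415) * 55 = -10101725.06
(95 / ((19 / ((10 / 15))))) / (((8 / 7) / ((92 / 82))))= 805 / 246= 3.27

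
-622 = -622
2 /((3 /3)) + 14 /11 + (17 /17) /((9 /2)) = 346 /99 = 3.49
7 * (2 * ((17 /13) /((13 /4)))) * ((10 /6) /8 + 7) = 20587 /507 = 40.61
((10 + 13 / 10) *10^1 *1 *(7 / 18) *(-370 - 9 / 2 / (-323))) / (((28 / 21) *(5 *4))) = -189057701 / 310080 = -609.71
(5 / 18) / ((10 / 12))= 1 / 3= 0.33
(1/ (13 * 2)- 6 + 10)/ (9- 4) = 21/ 26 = 0.81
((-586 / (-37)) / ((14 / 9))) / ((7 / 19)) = 50103 / 1813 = 27.64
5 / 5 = 1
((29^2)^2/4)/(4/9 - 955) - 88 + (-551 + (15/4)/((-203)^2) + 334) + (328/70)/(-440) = -8678054868577/17701325950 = -490.25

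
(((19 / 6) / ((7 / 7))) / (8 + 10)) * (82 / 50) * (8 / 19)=82 / 675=0.12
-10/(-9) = 10/9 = 1.11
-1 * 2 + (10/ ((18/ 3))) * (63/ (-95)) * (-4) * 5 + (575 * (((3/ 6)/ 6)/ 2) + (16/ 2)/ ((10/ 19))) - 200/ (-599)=81393479/ 1365720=59.60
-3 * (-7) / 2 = 21 / 2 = 10.50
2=2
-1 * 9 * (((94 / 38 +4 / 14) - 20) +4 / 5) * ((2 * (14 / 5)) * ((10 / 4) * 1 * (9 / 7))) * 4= 7084584 / 665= 10653.51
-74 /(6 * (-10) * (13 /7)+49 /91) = 6734 /10091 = 0.67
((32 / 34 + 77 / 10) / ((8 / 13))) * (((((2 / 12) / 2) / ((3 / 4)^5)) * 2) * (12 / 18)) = 6.57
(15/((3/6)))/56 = 15/28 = 0.54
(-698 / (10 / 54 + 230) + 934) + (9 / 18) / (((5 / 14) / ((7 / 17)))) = 19684459 / 21131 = 931.54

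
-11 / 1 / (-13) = 11 / 13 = 0.85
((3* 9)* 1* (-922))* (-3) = 74682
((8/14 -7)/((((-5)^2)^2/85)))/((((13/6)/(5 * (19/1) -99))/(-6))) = -9.68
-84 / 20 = -21 / 5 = -4.20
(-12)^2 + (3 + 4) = 151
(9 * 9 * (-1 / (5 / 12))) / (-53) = 972 / 265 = 3.67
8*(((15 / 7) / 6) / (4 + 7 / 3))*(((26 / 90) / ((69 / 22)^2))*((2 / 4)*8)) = 100672 / 1899639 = 0.05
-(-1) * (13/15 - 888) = -13307/15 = -887.13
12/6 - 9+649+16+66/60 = 6591/10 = 659.10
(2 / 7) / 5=2 / 35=0.06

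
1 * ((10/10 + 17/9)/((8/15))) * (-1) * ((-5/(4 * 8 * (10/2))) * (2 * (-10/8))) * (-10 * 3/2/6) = 1625/1536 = 1.06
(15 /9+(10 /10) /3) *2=4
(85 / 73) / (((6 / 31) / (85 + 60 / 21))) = 528.55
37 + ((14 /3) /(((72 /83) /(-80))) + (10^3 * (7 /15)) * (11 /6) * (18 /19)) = 214001 /513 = 417.16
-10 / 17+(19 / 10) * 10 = 313 / 17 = 18.41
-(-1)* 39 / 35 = 39 / 35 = 1.11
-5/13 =-0.38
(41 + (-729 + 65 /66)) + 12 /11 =-685.92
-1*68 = -68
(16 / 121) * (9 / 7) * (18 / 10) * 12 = 15552 / 4235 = 3.67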